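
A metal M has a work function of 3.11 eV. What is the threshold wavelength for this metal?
398.66 nm

The threshold wavelength is when the photon energy equals the work function:
hc/λ₀ = φ

Solving for λ₀:
λ₀ = hc/φ = (6.626×10⁻³⁴ J·s)(3×10⁸ m/s) / (3.11 eV × 1.602×10⁻¹⁹ J/eV)
λ₀ = 398.66 nm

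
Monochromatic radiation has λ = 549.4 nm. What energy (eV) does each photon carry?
2.2567 eV

Using E = hf = hc/λ:

E = hc/λ = (6.626×10⁻³⁴ J·s)(3×10⁸ m/s) / (549.4×10⁻⁹ m)
E = 2.2567 eV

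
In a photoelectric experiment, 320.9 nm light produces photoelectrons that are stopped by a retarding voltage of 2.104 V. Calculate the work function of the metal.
1.76 eV

The stopping potential gives the maximum kinetic energy: KE_max = eV_s = 2.104 eV

From Einstein's photoelectric equation: KE_max = hc/λ - φ
Rearranging: φ = hc/λ - KE_max

Calculate photon energy:
E_photon = hc/λ = (6.626×10⁻³⁴ J·s)(3×10⁸ m/s) / (320.9×10⁻⁹ m) = 3.8636 eV

Therefore:
φ = 3.8636 - 2.104 = 1.76 eV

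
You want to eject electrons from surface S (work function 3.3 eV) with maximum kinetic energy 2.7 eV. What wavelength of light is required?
206.64 nm

From Einstein's equation: KE_max = hc/λ - φ

Rearranging for λ:
hc/λ = KE_max + φ
λ = hc/(KE_max + φ)

Required photon energy:
E_photon = KE_max + φ = 2.7 + 3.3 = 6.00 eV

Required wavelength:
λ = hc/E_photon = (6.626×10⁻³⁴)(3×10⁸) / (6.00 × 1.602×10⁻¹⁹)
λ = 206.64 nm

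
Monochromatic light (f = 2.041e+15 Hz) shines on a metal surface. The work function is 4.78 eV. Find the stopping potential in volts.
3.6609 V

The stopping potential V_s satisfies: eV_s = KE_max

First, find KE_max using Einstein's equation:
E_photon = hf = (6.626×10⁻³⁴ J·s)(2.041e+15 Hz) = 8.4409 eV
KE_max = E_photon - φ = 8.4409 - 4.78 = 3.6609 eV

Since eV_s = KE_max:
V_s = KE_max/e = 3.6609 V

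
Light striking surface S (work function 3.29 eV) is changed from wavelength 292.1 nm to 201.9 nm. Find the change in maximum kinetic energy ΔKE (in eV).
1.8963 eV

Using Einstein's equation: KE_max = hc/λ - φ

For λ₁ = 292.1 nm:
KE₁ = hc/λ₁ - φ = 4.2446 - 3.29 = 0.9546 eV

For λ₂ = 201.9 nm:
KE₂ = hc/λ₂ - φ = 6.1409 - 3.29 = 2.8509 eV

Change in KE:
ΔKE = KE₂ - KE₁ = 2.8509 - 0.9546 = 1.8963 eV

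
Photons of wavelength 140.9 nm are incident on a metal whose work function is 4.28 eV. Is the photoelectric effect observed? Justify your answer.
Yes

For photoemission, the photon energy must exceed the work function.

Photon energy: E = hc/λ = 8.7994 eV
Work function: φ = 4.28 eV

Since E_photon (8.7994 eV) > φ (4.28 eV), photoemission WILL occur.
The threshold wavelength is λ₀ = hc/φ = 289.7 nm.
Since 140.9 nm < 289.7 nm, the light has sufficient energy.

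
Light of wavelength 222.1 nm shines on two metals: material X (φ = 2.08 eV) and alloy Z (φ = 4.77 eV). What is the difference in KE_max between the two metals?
2.6900 eV

Using KE_max = hc/λ - φ for each metal:

Photon energy: E = hc/λ = 5.5824 eV

For material X (φ₁ = 2.08 eV):
KE₁ = E - φ₁ = 5.5824 - 2.08 = 3.5024 eV

For alloy Z (φ₂ = 4.77 eV):
KE₂ = E - φ₂ = 5.5824 - 4.77 = 0.8124 eV

Difference:
ΔKE = KE₁ - KE₂ = 3.5024 - 0.8124 = 2.6900 eV

Note: The difference equals the difference in work functions: 4.77 - 2.08 = 2.69 eV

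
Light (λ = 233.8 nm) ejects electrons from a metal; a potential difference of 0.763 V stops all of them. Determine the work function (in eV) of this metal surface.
4.54 eV

The stopping potential gives the maximum kinetic energy: KE_max = eV_s = 0.763 eV

From Einstein's photoelectric equation: KE_max = hc/λ - φ
Rearranging: φ = hc/λ - KE_max

Calculate photon energy:
E_photon = hc/λ = (6.626×10⁻³⁴ J·s)(3×10⁸ m/s) / (233.8×10⁻⁹ m) = 5.3030 eV

Therefore:
φ = 5.3030 - 0.763 = 4.54 eV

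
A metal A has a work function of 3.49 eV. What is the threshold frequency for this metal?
8.4388e+14 Hz

The threshold frequency is when the photon energy equals the work function:
hf₀ = φ

Solving for f₀:
f₀ = φ/h = (3.49 eV × 1.602×10⁻¹⁹ J/eV) / (6.626×10⁻³⁴ J·s)
f₀ = 8.4388e+14 Hz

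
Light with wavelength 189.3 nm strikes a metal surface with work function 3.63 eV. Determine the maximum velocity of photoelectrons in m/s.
1.0134e+06 m/s

First, find the maximum kinetic energy:
E_photon = hc/λ = 6.5496 eV
KE_max = E_photon - φ = 6.5496 - 3.63 = 2.9196 eV

Convert to Joules: KE_max = 2.9196 × 1.602×10⁻¹⁹ J = 4.6777e-19 J

Then use KE = ½mv² to find velocity:
v = √(2·KE/m) = √(2 × 4.6777e-19 J / 9.109e-31 kg)
v = 1.0134e+06 m/s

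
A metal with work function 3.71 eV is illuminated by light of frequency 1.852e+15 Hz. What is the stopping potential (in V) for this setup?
3.9493 V

The stopping potential V_s satisfies: eV_s = KE_max

First, find KE_max using Einstein's equation:
E_photon = hf = (6.626×10⁻³⁴ J·s)(1.852e+15 Hz) = 7.6593 eV
KE_max = E_photon - φ = 7.6593 - 3.71 = 3.9493 eV

Since eV_s = KE_max:
V_s = KE_max/e = 3.9493 V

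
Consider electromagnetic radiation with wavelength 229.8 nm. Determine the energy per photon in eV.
5.3953 eV

Using E = hf = hc/λ:

E = hc/λ = (6.626×10⁻³⁴ J·s)(3×10⁸ m/s) / (229.8×10⁻⁹ m)
E = 5.3953 eV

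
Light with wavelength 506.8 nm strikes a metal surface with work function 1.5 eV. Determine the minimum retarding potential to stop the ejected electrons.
0.9464 V

The stopping potential V_s satisfies: eV_s = KE_max

First, find KE_max using Einstein's equation:
E_photon = hc/λ = 2.4464 eV
KE_max = E_photon - φ = 2.4464 - 1.5 = 0.9464 eV

Since eV_s = KE_max:
V_s = KE_max/e = 0.9464 V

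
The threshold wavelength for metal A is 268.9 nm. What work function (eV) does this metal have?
4.61 eV

At the threshold wavelength, photon energy equals work function:
φ = hc/λ₀

Calculating:
φ = (6.626×10⁻³⁴ J·s)(3×10⁸ m/s) / (268.9×10⁻⁹ m)
φ = 4.61 eV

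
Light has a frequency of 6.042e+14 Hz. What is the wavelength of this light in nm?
496.18 nm

Using the wave equation: c = fλ

Solving for wavelength:
λ = c/f = (3×10⁸ m/s) / (6.042e+14 Hz)
λ = 496.18 nm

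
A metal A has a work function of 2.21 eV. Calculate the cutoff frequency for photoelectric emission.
5.3438e+14 Hz

The threshold frequency is when the photon energy equals the work function:
hf₀ = φ

Solving for f₀:
f₀ = φ/h = (2.21 eV × 1.602×10⁻¹⁹ J/eV) / (6.626×10⁻³⁴ J·s)
f₀ = 5.3438e+14 Hz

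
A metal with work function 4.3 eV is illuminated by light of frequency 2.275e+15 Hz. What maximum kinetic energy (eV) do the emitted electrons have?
5.1086 eV

Using Einstein's photoelectric equation: KE_max = hf - φ

First, calculate the photon energy:
E_photon = hf = (6.626×10⁻³⁴ J·s)(2.275e+15 Hz)
E_photon = 9.4086 eV

Then, the maximum kinetic energy:
KE_max = E_photon - φ = 9.4086 eV - 4.3 eV = 5.1086 eV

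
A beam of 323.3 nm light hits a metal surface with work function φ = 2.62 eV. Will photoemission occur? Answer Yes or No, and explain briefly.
Yes

For photoemission, the photon energy must exceed the work function.

Photon energy: E = hc/λ = 3.8350 eV
Work function: φ = 2.62 eV

Since E_photon (3.8350 eV) > φ (2.62 eV), photoemission WILL occur.
The threshold wavelength is λ₀ = hc/φ = 473.2 nm.
Since 323.3 nm < 473.2 nm, the light has sufficient energy.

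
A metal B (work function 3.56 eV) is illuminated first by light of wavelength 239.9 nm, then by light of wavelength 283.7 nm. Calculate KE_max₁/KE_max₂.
1.9848

Using Einstein's equation: KE_max = hc/λ - φ

For λ₁ = 239.9 nm:
E₁ = hc/λ₁ = 5.1682 eV
KE₁ = E₁ - φ = 5.1682 - 3.56 = 1.6082 eV

For λ₂ = 283.7 nm:
E₂ = hc/λ₂ = 4.3703 eV
KE₂ = E₂ - φ = 4.3703 - 3.56 = 0.8103 eV

Ratio: KE₁/KE₂ = 1.6082/0.8103 = 1.9848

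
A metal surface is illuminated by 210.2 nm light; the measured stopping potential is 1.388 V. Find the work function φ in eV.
4.51 eV

The stopping potential gives the maximum kinetic energy: KE_max = eV_s = 1.388 eV

From Einstein's photoelectric equation: KE_max = hc/λ - φ
Rearranging: φ = hc/λ - KE_max

Calculate photon energy:
E_photon = hc/λ = (6.626×10⁻³⁴ J·s)(3×10⁸ m/s) / (210.2×10⁻⁹ m) = 5.8984 eV

Therefore:
φ = 5.8984 - 1.388 = 4.51 eV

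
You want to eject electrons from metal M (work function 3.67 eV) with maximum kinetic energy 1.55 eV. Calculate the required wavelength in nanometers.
237.52 nm

From Einstein's equation: KE_max = hc/λ - φ

Rearranging for λ:
hc/λ = KE_max + φ
λ = hc/(KE_max + φ)

Required photon energy:
E_photon = KE_max + φ = 1.55 + 3.67 = 5.22 eV

Required wavelength:
λ = hc/E_photon = (6.626×10⁻³⁴)(3×10⁸) / (5.22 × 1.602×10⁻¹⁹)
λ = 237.52 nm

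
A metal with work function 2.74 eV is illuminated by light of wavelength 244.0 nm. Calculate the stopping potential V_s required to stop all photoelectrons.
2.3413 V

The stopping potential V_s satisfies: eV_s = KE_max

First, find KE_max using Einstein's equation:
E_photon = hc/λ = 5.0813 eV
KE_max = E_photon - φ = 5.0813 - 2.74 = 2.3413 eV

Since eV_s = KE_max:
V_s = KE_max/e = 2.3413 V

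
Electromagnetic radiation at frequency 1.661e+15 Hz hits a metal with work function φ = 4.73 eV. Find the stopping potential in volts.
2.1393 V

The stopping potential V_s satisfies: eV_s = KE_max

First, find KE_max using Einstein's equation:
E_photon = hf = (6.626×10⁻³⁴ J·s)(1.661e+15 Hz) = 6.8693 eV
KE_max = E_photon - φ = 6.8693 - 4.73 = 2.1393 eV

Since eV_s = KE_max:
V_s = KE_max/e = 2.1393 V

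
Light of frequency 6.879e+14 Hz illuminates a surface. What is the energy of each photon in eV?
2.8449 eV

Using E = hf:

E = hf = (6.626×10⁻³⁴ J·s)(6.879e+14 Hz)
E = 2.8449 eV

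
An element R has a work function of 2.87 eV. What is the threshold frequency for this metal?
6.9396e+14 Hz

The threshold frequency is when the photon energy equals the work function:
hf₀ = φ

Solving for f₀:
f₀ = φ/h = (2.87 eV × 1.602×10⁻¹⁹ J/eV) / (6.626×10⁻³⁴ J·s)
f₀ = 6.9396e+14 Hz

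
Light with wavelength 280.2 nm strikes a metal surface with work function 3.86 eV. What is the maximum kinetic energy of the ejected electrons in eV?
0.5648 eV

Using Einstein's photoelectric equation: KE_max = hf - φ = hc/λ - φ

First, calculate the photon energy:
E_photon = hc/λ = (6.626×10⁻³⁴ J·s)(3×10⁸ m/s) / (280.2×10⁻⁹ m)
E_photon = 4.4248 eV

Then, the maximum kinetic energy:
KE_max = E_photon - φ = 4.4248 eV - 3.86 eV = 0.5648 eV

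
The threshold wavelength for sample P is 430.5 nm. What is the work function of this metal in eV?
2.88 eV

At the threshold wavelength, photon energy equals work function:
φ = hc/λ₀

Calculating:
φ = (6.626×10⁻³⁴ J·s)(3×10⁸ m/s) / (430.5×10⁻⁹ m)
φ = 2.88 eV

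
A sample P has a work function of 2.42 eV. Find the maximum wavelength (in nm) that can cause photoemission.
512.33 nm

The threshold wavelength is when the photon energy equals the work function:
hc/λ₀ = φ

Solving for λ₀:
λ₀ = hc/φ = (6.626×10⁻³⁴ J·s)(3×10⁸ m/s) / (2.42 eV × 1.602×10⁻¹⁹ J/eV)
λ₀ = 512.33 nm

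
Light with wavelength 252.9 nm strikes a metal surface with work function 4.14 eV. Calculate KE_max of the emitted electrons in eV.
0.7625 eV

Using Einstein's photoelectric equation: KE_max = hf - φ = hc/λ - φ

First, calculate the photon energy:
E_photon = hc/λ = (6.626×10⁻³⁴ J·s)(3×10⁸ m/s) / (252.9×10⁻⁹ m)
E_photon = 4.9025 eV

Then, the maximum kinetic energy:
KE_max = E_photon - φ = 4.9025 eV - 4.14 eV = 0.7625 eV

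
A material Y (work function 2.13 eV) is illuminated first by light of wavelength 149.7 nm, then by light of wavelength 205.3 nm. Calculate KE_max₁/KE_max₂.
1.5738

Using Einstein's equation: KE_max = hc/λ - φ

For λ₁ = 149.7 nm:
E₁ = hc/λ₁ = 8.2822 eV
KE₁ = E₁ - φ = 8.2822 - 2.13 = 6.1522 eV

For λ₂ = 205.3 nm:
E₂ = hc/λ₂ = 6.0392 eV
KE₂ = E₂ - φ = 6.0392 - 2.13 = 3.9092 eV

Ratio: KE₁/KE₂ = 6.1522/3.9092 = 1.5738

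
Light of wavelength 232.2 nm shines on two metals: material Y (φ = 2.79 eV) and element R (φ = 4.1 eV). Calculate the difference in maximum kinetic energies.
1.3100 eV

Using KE_max = hc/λ - φ for each metal:

Photon energy: E = hc/λ = 5.3395 eV

For material Y (φ₁ = 2.79 eV):
KE₁ = E - φ₁ = 5.3395 - 2.79 = 2.5495 eV

For element R (φ₂ = 4.1 eV):
KE₂ = E - φ₂ = 5.3395 - 4.1 = 1.2395 eV

Difference:
ΔKE = KE₁ - KE₂ = 2.5495 - 1.2395 = 1.3100 eV

Note: The difference equals the difference in work functions: 4.1 - 2.79 = 1.31 eV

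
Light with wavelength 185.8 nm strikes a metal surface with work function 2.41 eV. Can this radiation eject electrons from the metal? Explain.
Yes

For photoemission, the photon energy must exceed the work function.

Photon energy: E = hc/λ = 6.6730 eV
Work function: φ = 2.41 eV

Since E_photon (6.6730 eV) > φ (2.41 eV), photoemission WILL occur.
The threshold wavelength is λ₀ = hc/φ = 514.5 nm.
Since 185.8 nm < 514.5 nm, the light has sufficient energy.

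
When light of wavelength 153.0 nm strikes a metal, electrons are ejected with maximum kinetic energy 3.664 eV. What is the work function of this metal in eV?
4.44 eV

From Einstein's photoelectric equation: KE_max = hf - φ = hc/λ - φ

Rearranging for φ:
φ = hc/λ - KE_max

Calculate photon energy:
E_photon = hc/λ = 8.1035 eV

Therefore:
φ = 8.1035 - 3.664 = 4.44 eV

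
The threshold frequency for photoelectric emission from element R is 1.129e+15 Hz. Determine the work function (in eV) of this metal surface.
4.67 eV

At the threshold frequency, photon energy equals work function:
φ = hf₀

Calculating:
φ = (6.626×10⁻³⁴ J·s)(1.129e+15 Hz)
φ = 4.67 eV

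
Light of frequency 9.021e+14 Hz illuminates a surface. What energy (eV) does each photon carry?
3.7308 eV

Using E = hf:

E = hf = (6.626×10⁻³⁴ J·s)(9.021e+14 Hz)
E = 3.7308 eV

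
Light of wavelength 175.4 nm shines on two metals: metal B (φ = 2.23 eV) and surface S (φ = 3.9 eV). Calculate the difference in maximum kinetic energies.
1.6700 eV

Using KE_max = hc/λ - φ for each metal:

Photon energy: E = hc/λ = 7.0687 eV

For metal B (φ₁ = 2.23 eV):
KE₁ = E - φ₁ = 7.0687 - 2.23 = 4.8387 eV

For surface S (φ₂ = 3.9 eV):
KE₂ = E - φ₂ = 7.0687 - 3.9 = 3.1687 eV

Difference:
ΔKE = KE₁ - KE₂ = 4.8387 - 3.1687 = 1.6700 eV

Note: The difference equals the difference in work functions: 3.9 - 2.23 = 1.67 eV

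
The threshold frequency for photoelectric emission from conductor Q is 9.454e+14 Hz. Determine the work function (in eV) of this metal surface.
3.91 eV

At the threshold frequency, photon energy equals work function:
φ = hf₀

Calculating:
φ = (6.626×10⁻³⁴ J·s)(9.454e+14 Hz)
φ = 3.91 eV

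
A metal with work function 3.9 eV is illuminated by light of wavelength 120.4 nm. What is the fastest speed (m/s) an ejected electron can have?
1.5002e+06 m/s

First, find the maximum kinetic energy:
E_photon = hc/λ = 10.2977 eV
KE_max = E_photon - φ = 10.2977 - 3.9 = 6.3977 eV

Convert to Joules: KE_max = 6.3977 × 1.602×10⁻¹⁹ J = 1.0250e-18 J

Then use KE = ½mv² to find velocity:
v = √(2·KE/m) = √(2 × 1.0250e-18 J / 9.109e-31 kg)
v = 1.5002e+06 m/s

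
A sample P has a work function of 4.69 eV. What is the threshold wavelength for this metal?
264.36 nm

The threshold wavelength is when the photon energy equals the work function:
hc/λ₀ = φ

Solving for λ₀:
λ₀ = hc/φ = (6.626×10⁻³⁴ J·s)(3×10⁸ m/s) / (4.69 eV × 1.602×10⁻¹⁹ J/eV)
λ₀ = 264.36 nm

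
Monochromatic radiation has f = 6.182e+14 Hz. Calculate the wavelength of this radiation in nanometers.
484.94 nm

Using the wave equation: c = fλ

Solving for wavelength:
λ = c/f = (3×10⁸ m/s) / (6.182e+14 Hz)
λ = 484.94 nm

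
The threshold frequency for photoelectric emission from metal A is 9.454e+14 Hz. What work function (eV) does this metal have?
3.91 eV

At the threshold frequency, photon energy equals work function:
φ = hf₀

Calculating:
φ = (6.626×10⁻³⁴ J·s)(9.454e+14 Hz)
φ = 3.91 eV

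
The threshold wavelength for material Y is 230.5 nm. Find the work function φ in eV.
5.38 eV

At the threshold wavelength, photon energy equals work function:
φ = hc/λ₀

Calculating:
φ = (6.626×10⁻³⁴ J·s)(3×10⁸ m/s) / (230.5×10⁻⁹ m)
φ = 5.38 eV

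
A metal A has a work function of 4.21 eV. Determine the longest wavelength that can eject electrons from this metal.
294.50 nm

The threshold wavelength is when the photon energy equals the work function:
hc/λ₀ = φ

Solving for λ₀:
λ₀ = hc/φ = (6.626×10⁻³⁴ J·s)(3×10⁸ m/s) / (4.21 eV × 1.602×10⁻¹⁹ J/eV)
λ₀ = 294.50 nm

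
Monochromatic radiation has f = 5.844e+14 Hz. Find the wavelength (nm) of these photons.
512.99 nm

Using the wave equation: c = fλ

Solving for wavelength:
λ = c/f = (3×10⁸ m/s) / (5.844e+14 Hz)
λ = 512.99 nm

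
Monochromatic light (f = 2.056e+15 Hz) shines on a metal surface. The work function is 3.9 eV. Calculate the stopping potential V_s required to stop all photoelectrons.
4.6029 V

The stopping potential V_s satisfies: eV_s = KE_max

First, find KE_max using Einstein's equation:
E_photon = hf = (6.626×10⁻³⁴ J·s)(2.056e+15 Hz) = 8.5029 eV
KE_max = E_photon - φ = 8.5029 - 3.9 = 4.6029 eV

Since eV_s = KE_max:
V_s = KE_max/e = 4.6029 V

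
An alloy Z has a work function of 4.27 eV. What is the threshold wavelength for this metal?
290.36 nm

The threshold wavelength is when the photon energy equals the work function:
hc/λ₀ = φ

Solving for λ₀:
λ₀ = hc/φ = (6.626×10⁻³⁴ J·s)(3×10⁸ m/s) / (4.27 eV × 1.602×10⁻¹⁹ J/eV)
λ₀ = 290.36 nm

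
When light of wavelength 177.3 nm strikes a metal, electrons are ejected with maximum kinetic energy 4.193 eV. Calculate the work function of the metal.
2.80 eV

From Einstein's photoelectric equation: KE_max = hf - φ = hc/λ - φ

Rearranging for φ:
φ = hc/λ - KE_max

Calculate photon energy:
E_photon = hc/λ = 6.9929 eV

Therefore:
φ = 6.9929 - 4.193 = 2.80 eV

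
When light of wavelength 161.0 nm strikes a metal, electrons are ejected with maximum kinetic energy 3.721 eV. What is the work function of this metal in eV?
3.98 eV

From Einstein's photoelectric equation: KE_max = hf - φ = hc/λ - φ

Rearranging for φ:
φ = hc/λ - KE_max

Calculate photon energy:
E_photon = hc/λ = 7.7009 eV

Therefore:
φ = 7.7009 - 3.721 = 3.98 eV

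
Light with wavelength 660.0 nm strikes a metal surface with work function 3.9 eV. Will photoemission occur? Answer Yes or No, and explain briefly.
No

For photoemission, the photon energy must exceed the work function.

Photon energy: E = hc/λ = 1.8785 eV
Work function: φ = 3.9 eV

Since E_photon (1.8785 eV) < φ (3.9 eV), photoemission will NOT occur.
The threshold wavelength is λ₀ = hc/φ = 317.9 nm.
Since 660.0 nm > 317.9 nm, the photons lack sufficient energy.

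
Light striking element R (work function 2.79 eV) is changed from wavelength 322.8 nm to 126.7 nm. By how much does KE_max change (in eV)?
5.9448 eV

Using Einstein's equation: KE_max = hc/λ - φ

For λ₁ = 322.8 nm:
KE₁ = hc/λ₁ - φ = 3.8409 - 2.79 = 1.0509 eV

For λ₂ = 126.7 nm:
KE₂ = hc/λ₂ - φ = 9.7857 - 2.79 = 6.9957 eV

Change in KE:
ΔKE = KE₂ - KE₁ = 6.9957 - 1.0509 = 5.9448 eV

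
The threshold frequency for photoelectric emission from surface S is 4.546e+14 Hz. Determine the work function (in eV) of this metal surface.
1.88 eV

At the threshold frequency, photon energy equals work function:
φ = hf₀

Calculating:
φ = (6.626×10⁻³⁴ J·s)(4.546e+14 Hz)
φ = 1.88 eV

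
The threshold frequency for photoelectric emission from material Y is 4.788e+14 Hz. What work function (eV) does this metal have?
1.98 eV

At the threshold frequency, photon energy equals work function:
φ = hf₀

Calculating:
φ = (6.626×10⁻³⁴ J·s)(4.788e+14 Hz)
φ = 1.98 eV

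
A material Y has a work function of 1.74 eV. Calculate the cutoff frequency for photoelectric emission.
4.2073e+14 Hz

The threshold frequency is when the photon energy equals the work function:
hf₀ = φ

Solving for f₀:
f₀ = φ/h = (1.74 eV × 1.602×10⁻¹⁹ J/eV) / (6.626×10⁻³⁴ J·s)
f₀ = 4.2073e+14 Hz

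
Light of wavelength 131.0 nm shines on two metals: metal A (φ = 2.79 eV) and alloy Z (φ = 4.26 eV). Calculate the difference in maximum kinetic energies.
1.4700 eV

Using KE_max = hc/λ - φ for each metal:

Photon energy: E = hc/λ = 9.4644 eV

For metal A (φ₁ = 2.79 eV):
KE₁ = E - φ₁ = 9.4644 - 2.79 = 6.6744 eV

For alloy Z (φ₂ = 4.26 eV):
KE₂ = E - φ₂ = 9.4644 - 4.26 = 5.2044 eV

Difference:
ΔKE = KE₁ - KE₂ = 6.6744 - 5.2044 = 1.4700 eV

Note: The difference equals the difference in work functions: 4.26 - 2.79 = 1.47 eV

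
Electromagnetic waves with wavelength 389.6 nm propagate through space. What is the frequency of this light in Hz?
7.6949e+14 Hz

Using the wave equation: c = fλ

Solving for frequency:
f = c/λ = (3×10⁸ m/s) / (389.6×10⁻⁹ m)
f = 7.6949e+14 Hz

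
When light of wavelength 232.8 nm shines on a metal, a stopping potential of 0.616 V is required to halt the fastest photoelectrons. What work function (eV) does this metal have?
4.71 eV

The stopping potential gives the maximum kinetic energy: KE_max = eV_s = 0.616 eV

From Einstein's photoelectric equation: KE_max = hc/λ - φ
Rearranging: φ = hc/λ - KE_max

Calculate photon energy:
E_photon = hc/λ = (6.626×10⁻³⁴ J·s)(3×10⁸ m/s) / (232.8×10⁻⁹ m) = 5.3258 eV

Therefore:
φ = 5.3258 - 0.616 = 4.71 eV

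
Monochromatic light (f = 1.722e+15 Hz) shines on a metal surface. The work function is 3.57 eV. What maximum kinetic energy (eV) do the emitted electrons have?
3.5516 eV

Using Einstein's photoelectric equation: KE_max = hf - φ

First, calculate the photon energy:
E_photon = hf = (6.626×10⁻³⁴ J·s)(1.722e+15 Hz)
E_photon = 7.1216 eV

Then, the maximum kinetic energy:
KE_max = E_photon - φ = 7.1216 eV - 3.57 eV = 3.5516 eV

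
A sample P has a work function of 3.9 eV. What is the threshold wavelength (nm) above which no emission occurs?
317.91 nm

The threshold wavelength is when the photon energy equals the work function:
hc/λ₀ = φ

Solving for λ₀:
λ₀ = hc/φ = (6.626×10⁻³⁴ J·s)(3×10⁸ m/s) / (3.9 eV × 1.602×10⁻¹⁹ J/eV)
λ₀ = 317.91 nm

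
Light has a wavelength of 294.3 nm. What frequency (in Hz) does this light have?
1.0187e+15 Hz

Using the wave equation: c = fλ

Solving for frequency:
f = c/λ = (3×10⁸ m/s) / (294.3×10⁻⁹ m)
f = 1.0187e+15 Hz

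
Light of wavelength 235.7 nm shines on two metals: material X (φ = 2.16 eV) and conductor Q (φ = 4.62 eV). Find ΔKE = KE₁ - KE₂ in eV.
2.4600 eV

Using KE_max = hc/λ - φ for each metal:

Photon energy: E = hc/λ = 5.2603 eV

For material X (φ₁ = 2.16 eV):
KE₁ = E - φ₁ = 5.2603 - 2.16 = 3.1003 eV

For conductor Q (φ₂ = 4.62 eV):
KE₂ = E - φ₂ = 5.2603 - 4.62 = 0.6403 eV

Difference:
ΔKE = KE₁ - KE₂ = 3.1003 - 0.6403 = 2.4600 eV

Note: The difference equals the difference in work functions: 4.62 - 2.16 = 2.46 eV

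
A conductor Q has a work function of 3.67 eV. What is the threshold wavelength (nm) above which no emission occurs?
337.83 nm

The threshold wavelength is when the photon energy equals the work function:
hc/λ₀ = φ

Solving for λ₀:
λ₀ = hc/φ = (6.626×10⁻³⁴ J·s)(3×10⁸ m/s) / (3.67 eV × 1.602×10⁻¹⁹ J/eV)
λ₀ = 337.83 nm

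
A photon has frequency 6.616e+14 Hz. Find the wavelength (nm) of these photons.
453.13 nm

Using the wave equation: c = fλ

Solving for wavelength:
λ = c/f = (3×10⁸ m/s) / (6.616e+14 Hz)
λ = 453.13 nm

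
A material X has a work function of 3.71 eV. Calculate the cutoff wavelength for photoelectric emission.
334.19 nm

The threshold wavelength is when the photon energy equals the work function:
hc/λ₀ = φ

Solving for λ₀:
λ₀ = hc/φ = (6.626×10⁻³⁴ J·s)(3×10⁸ m/s) / (3.71 eV × 1.602×10⁻¹⁹ J/eV)
λ₀ = 334.19 nm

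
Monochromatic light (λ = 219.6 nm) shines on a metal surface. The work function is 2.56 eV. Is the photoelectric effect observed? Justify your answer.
Yes

For photoemission, the photon energy must exceed the work function.

Photon energy: E = hc/λ = 5.6459 eV
Work function: φ = 2.56 eV

Since E_photon (5.6459 eV) > φ (2.56 eV), photoemission WILL occur.
The threshold wavelength is λ₀ = hc/φ = 484.3 nm.
Since 219.6 nm < 484.3 nm, the light has sufficient energy.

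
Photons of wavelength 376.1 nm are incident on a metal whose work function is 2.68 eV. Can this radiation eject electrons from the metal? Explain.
Yes

For photoemission, the photon energy must exceed the work function.

Photon energy: E = hc/λ = 3.2966 eV
Work function: φ = 2.68 eV

Since E_photon (3.2966 eV) > φ (2.68 eV), photoemission WILL occur.
The threshold wavelength is λ₀ = hc/φ = 462.6 nm.
Since 376.1 nm < 462.6 nm, the light has sufficient energy.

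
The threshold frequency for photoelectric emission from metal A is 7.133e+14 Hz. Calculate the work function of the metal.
2.95 eV

At the threshold frequency, photon energy equals work function:
φ = hf₀

Calculating:
φ = (6.626×10⁻³⁴ J·s)(7.133e+14 Hz)
φ = 2.95 eV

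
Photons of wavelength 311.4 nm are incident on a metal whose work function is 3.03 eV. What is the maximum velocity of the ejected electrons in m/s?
5.7854e+05 m/s

First, find the maximum kinetic energy:
E_photon = hc/λ = 3.9815 eV
KE_max = E_photon - φ = 3.9815 - 3.03 = 0.9515 eV

Convert to Joules: KE_max = 0.9515 × 1.602×10⁻¹⁹ J = 1.5245e-19 J

Then use KE = ½mv² to find velocity:
v = √(2·KE/m) = √(2 × 1.5245e-19 J / 9.109e-31 kg)
v = 5.7854e+05 m/s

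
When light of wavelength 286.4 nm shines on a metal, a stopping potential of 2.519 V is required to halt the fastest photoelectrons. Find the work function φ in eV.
1.81 eV

The stopping potential gives the maximum kinetic energy: KE_max = eV_s = 2.519 eV

From Einstein's photoelectric equation: KE_max = hc/λ - φ
Rearranging: φ = hc/λ - KE_max

Calculate photon energy:
E_photon = hc/λ = (6.626×10⁻³⁴ J·s)(3×10⁸ m/s) / (286.4×10⁻⁹ m) = 4.3291 eV

Therefore:
φ = 4.3291 - 2.519 = 1.81 eV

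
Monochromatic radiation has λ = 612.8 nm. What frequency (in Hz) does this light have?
4.8922e+14 Hz

Using the wave equation: c = fλ

Solving for frequency:
f = c/λ = (3×10⁸ m/s) / (612.8×10⁻⁹ m)
f = 4.8922e+14 Hz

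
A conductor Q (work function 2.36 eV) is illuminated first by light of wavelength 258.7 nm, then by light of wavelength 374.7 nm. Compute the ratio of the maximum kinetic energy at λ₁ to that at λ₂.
2.5636

Using Einstein's equation: KE_max = hc/λ - φ

For λ₁ = 258.7 nm:
E₁ = hc/λ₁ = 4.7926 eV
KE₁ = E₁ - φ = 4.7926 - 2.36 = 2.4326 eV

For λ₂ = 374.7 nm:
E₂ = hc/λ₂ = 3.3089 eV
KE₂ = E₂ - φ = 3.3089 - 2.36 = 0.9489 eV

Ratio: KE₁/KE₂ = 2.4326/0.9489 = 2.5636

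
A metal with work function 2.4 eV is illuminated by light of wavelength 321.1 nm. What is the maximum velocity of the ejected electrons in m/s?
7.1694e+05 m/s

First, find the maximum kinetic energy:
E_photon = hc/λ = 3.8612 eV
KE_max = E_photon - φ = 3.8612 - 2.4 = 1.4612 eV

Convert to Joules: KE_max = 1.4612 × 1.602×10⁻¹⁹ J = 2.3412e-19 J

Then use KE = ½mv² to find velocity:
v = √(2·KE/m) = √(2 × 2.3412e-19 J / 9.109e-31 kg)
v = 7.1694e+05 m/s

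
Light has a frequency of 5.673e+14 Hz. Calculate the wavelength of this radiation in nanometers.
528.45 nm

Using the wave equation: c = fλ

Solving for wavelength:
λ = c/f = (3×10⁸ m/s) / (5.673e+14 Hz)
λ = 528.45 nm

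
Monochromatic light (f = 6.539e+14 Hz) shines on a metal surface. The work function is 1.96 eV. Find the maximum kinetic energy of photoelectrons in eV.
0.7443 eV

Using Einstein's photoelectric equation: KE_max = hf - φ

First, calculate the photon energy:
E_photon = hf = (6.626×10⁻³⁴ J·s)(6.539e+14 Hz)
E_photon = 2.7043 eV

Then, the maximum kinetic energy:
KE_max = E_photon - φ = 2.7043 eV - 1.96 eV = 0.7443 eV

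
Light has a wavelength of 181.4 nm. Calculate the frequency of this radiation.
1.6527e+15 Hz

Using the wave equation: c = fλ

Solving for frequency:
f = c/λ = (3×10⁸ m/s) / (181.4×10⁻⁹ m)
f = 1.6527e+15 Hz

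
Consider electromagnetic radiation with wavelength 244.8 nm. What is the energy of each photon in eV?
5.0647 eV

Using E = hf = hc/λ:

E = hc/λ = (6.626×10⁻³⁴ J·s)(3×10⁸ m/s) / (244.8×10⁻⁹ m)
E = 5.0647 eV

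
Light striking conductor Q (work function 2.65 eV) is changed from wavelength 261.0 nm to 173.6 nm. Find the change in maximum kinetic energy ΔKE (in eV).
2.3916 eV

Using Einstein's equation: KE_max = hc/λ - φ

For λ₁ = 261.0 nm:
KE₁ = hc/λ₁ - φ = 4.7504 - 2.65 = 2.1004 eV

For λ₂ = 173.6 nm:
KE₂ = hc/λ₂ - φ = 7.1419 - 2.65 = 4.4919 eV

Change in KE:
ΔKE = KE₂ - KE₁ = 4.4919 - 2.1004 = 2.3916 eV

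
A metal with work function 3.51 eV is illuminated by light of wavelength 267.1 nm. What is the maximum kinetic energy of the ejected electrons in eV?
1.1319 eV

Using Einstein's photoelectric equation: KE_max = hf - φ = hc/λ - φ

First, calculate the photon energy:
E_photon = hc/λ = (6.626×10⁻³⁴ J·s)(3×10⁸ m/s) / (267.1×10⁻⁹ m)
E_photon = 4.6419 eV

Then, the maximum kinetic energy:
KE_max = E_photon - φ = 4.6419 eV - 3.51 eV = 1.1319 eV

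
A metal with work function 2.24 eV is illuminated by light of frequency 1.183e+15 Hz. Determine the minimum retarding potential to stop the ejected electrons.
2.6525 V

The stopping potential V_s satisfies: eV_s = KE_max

First, find KE_max using Einstein's equation:
E_photon = hf = (6.626×10⁻³⁴ J·s)(1.183e+15 Hz) = 4.8925 eV
KE_max = E_photon - φ = 4.8925 - 2.24 = 2.6525 eV

Since eV_s = KE_max:
V_s = KE_max/e = 2.6525 V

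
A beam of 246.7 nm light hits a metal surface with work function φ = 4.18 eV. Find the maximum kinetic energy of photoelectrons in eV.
0.8457 eV

Using Einstein's photoelectric equation: KE_max = hf - φ = hc/λ - φ

First, calculate the photon energy:
E_photon = hc/λ = (6.626×10⁻³⁴ J·s)(3×10⁸ m/s) / (246.7×10⁻⁹ m)
E_photon = 5.0257 eV

Then, the maximum kinetic energy:
KE_max = E_photon - φ = 5.0257 eV - 4.18 eV = 0.8457 eV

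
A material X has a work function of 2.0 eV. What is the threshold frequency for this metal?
4.8360e+14 Hz

The threshold frequency is when the photon energy equals the work function:
hf₀ = φ

Solving for f₀:
f₀ = φ/h = (2.0 eV × 1.602×10⁻¹⁹ J/eV) / (6.626×10⁻³⁴ J·s)
f₀ = 4.8360e+14 Hz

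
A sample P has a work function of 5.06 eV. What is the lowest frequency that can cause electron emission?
1.2235e+15 Hz

The threshold frequency is when the photon energy equals the work function:
hf₀ = φ

Solving for f₀:
f₀ = φ/h = (5.06 eV × 1.602×10⁻¹⁹ J/eV) / (6.626×10⁻³⁴ J·s)
f₀ = 1.2235e+15 Hz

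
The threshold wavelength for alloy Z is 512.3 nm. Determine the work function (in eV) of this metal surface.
2.42 eV

At the threshold wavelength, photon energy equals work function:
φ = hc/λ₀

Calculating:
φ = (6.626×10⁻³⁴ J·s)(3×10⁸ m/s) / (512.3×10⁻⁹ m)
φ = 2.42 eV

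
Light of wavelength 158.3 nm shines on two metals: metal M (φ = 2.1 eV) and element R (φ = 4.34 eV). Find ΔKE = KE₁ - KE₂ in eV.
2.2400 eV

Using KE_max = hc/λ - φ for each metal:

Photon energy: E = hc/λ = 7.8322 eV

For metal M (φ₁ = 2.1 eV):
KE₁ = E - φ₁ = 7.8322 - 2.1 = 5.7322 eV

For element R (φ₂ = 4.34 eV):
KE₂ = E - φ₂ = 7.8322 - 4.34 = 3.4922 eV

Difference:
ΔKE = KE₁ - KE₂ = 5.7322 - 3.4922 = 2.2400 eV

Note: The difference equals the difference in work functions: 4.34 - 2.1 = 2.24 eV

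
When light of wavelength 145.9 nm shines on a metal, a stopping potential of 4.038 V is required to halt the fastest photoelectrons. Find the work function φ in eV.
4.46 eV

The stopping potential gives the maximum kinetic energy: KE_max = eV_s = 4.038 eV

From Einstein's photoelectric equation: KE_max = hc/λ - φ
Rearranging: φ = hc/λ - KE_max

Calculate photon energy:
E_photon = hc/λ = (6.626×10⁻³⁴ J·s)(3×10⁸ m/s) / (145.9×10⁻⁹ m) = 8.4979 eV

Therefore:
φ = 8.4979 - 4.038 = 4.46 eV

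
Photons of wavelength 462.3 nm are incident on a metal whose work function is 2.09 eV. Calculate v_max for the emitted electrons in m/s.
4.5630e+05 m/s

First, find the maximum kinetic energy:
E_photon = hc/λ = 2.6819 eV
KE_max = E_photon - φ = 2.6819 - 2.09 = 0.5919 eV

Convert to Joules: KE_max = 0.5919 × 1.602×10⁻¹⁹ J = 9.4833e-20 J

Then use KE = ½mv² to find velocity:
v = √(2·KE/m) = √(2 × 9.4833e-20 J / 9.109e-31 kg)
v = 4.5630e+05 m/s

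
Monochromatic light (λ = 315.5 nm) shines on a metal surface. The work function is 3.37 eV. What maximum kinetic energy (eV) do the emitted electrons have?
0.5598 eV

Using Einstein's photoelectric equation: KE_max = hf - φ = hc/λ - φ

First, calculate the photon energy:
E_photon = hc/λ = (6.626×10⁻³⁴ J·s)(3×10⁸ m/s) / (315.5×10⁻⁹ m)
E_photon = 3.9298 eV

Then, the maximum kinetic energy:
KE_max = E_photon - φ = 3.9298 eV - 3.37 eV = 0.5598 eV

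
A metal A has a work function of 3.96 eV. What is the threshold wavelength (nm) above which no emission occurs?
313.09 nm

The threshold wavelength is when the photon energy equals the work function:
hc/λ₀ = φ

Solving for λ₀:
λ₀ = hc/φ = (6.626×10⁻³⁴ J·s)(3×10⁸ m/s) / (3.96 eV × 1.602×10⁻¹⁹ J/eV)
λ₀ = 313.09 nm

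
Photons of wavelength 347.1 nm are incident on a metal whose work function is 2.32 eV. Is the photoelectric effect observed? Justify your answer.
Yes

For photoemission, the photon energy must exceed the work function.

Photon energy: E = hc/λ = 3.5720 eV
Work function: φ = 2.32 eV

Since E_photon (3.5720 eV) > φ (2.32 eV), photoemission WILL occur.
The threshold wavelength is λ₀ = hc/φ = 534.4 nm.
Since 347.1 nm < 534.4 nm, the light has sufficient energy.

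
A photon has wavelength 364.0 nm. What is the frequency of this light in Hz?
8.2361e+14 Hz

Using the wave equation: c = fλ

Solving for frequency:
f = c/λ = (3×10⁸ m/s) / (364.0×10⁻⁹ m)
f = 8.2361e+14 Hz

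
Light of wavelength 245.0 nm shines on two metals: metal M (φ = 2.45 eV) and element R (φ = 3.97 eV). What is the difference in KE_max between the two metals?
1.5200 eV

Using KE_max = hc/λ - φ for each metal:

Photon energy: E = hc/λ = 5.0606 eV

For metal M (φ₁ = 2.45 eV):
KE₁ = E - φ₁ = 5.0606 - 2.45 = 2.6106 eV

For element R (φ₂ = 3.97 eV):
KE₂ = E - φ₂ = 5.0606 - 3.97 = 1.0906 eV

Difference:
ΔKE = KE₁ - KE₂ = 2.6106 - 1.0906 = 1.5200 eV

Note: The difference equals the difference in work functions: 3.97 - 2.45 = 1.52 eV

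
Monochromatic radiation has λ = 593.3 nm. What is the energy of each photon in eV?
2.0897 eV

Using E = hf = hc/λ:

E = hc/λ = (6.626×10⁻³⁴ J·s)(3×10⁸ m/s) / (593.3×10⁻⁹ m)
E = 2.0897 eV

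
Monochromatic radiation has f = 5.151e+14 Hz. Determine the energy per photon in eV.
2.1303 eV

Using E = hf:

E = hf = (6.626×10⁻³⁴ J·s)(5.151e+14 Hz)
E = 2.1303 eV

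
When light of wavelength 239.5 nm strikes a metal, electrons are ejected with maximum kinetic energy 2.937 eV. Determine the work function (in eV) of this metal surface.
2.24 eV

From Einstein's photoelectric equation: KE_max = hf - φ = hc/λ - φ

Rearranging for φ:
φ = hc/λ - KE_max

Calculate photon energy:
E_photon = hc/λ = 5.1768 eV

Therefore:
φ = 5.1768 - 2.937 = 2.24 eV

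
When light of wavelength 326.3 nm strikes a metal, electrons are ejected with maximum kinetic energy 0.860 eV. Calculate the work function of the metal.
2.94 eV

From Einstein's photoelectric equation: KE_max = hf - φ = hc/λ - φ

Rearranging for φ:
φ = hc/λ - KE_max

Calculate photon energy:
E_photon = hc/λ = 3.7997 eV

Therefore:
φ = 3.7997 - 0.860 = 2.94 eV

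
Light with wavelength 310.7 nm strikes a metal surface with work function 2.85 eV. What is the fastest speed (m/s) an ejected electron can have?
6.3339e+05 m/s

First, find the maximum kinetic energy:
E_photon = hc/λ = 3.9905 eV
KE_max = E_photon - φ = 3.9905 - 2.85 = 1.1405 eV

Convert to Joules: KE_max = 1.1405 × 1.602×10⁻¹⁹ J = 1.8272e-19 J

Then use KE = ½mv² to find velocity:
v = √(2·KE/m) = √(2 × 1.8272e-19 J / 9.109e-31 kg)
v = 6.3339e+05 m/s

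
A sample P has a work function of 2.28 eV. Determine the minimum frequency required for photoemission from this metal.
5.5130e+14 Hz

The threshold frequency is when the photon energy equals the work function:
hf₀ = φ

Solving for f₀:
f₀ = φ/h = (2.28 eV × 1.602×10⁻¹⁹ J/eV) / (6.626×10⁻³⁴ J·s)
f₀ = 5.5130e+14 Hz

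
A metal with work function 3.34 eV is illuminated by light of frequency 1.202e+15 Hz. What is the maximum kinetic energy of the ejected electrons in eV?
1.6311 eV

Using Einstein's photoelectric equation: KE_max = hf - φ

First, calculate the photon energy:
E_photon = hf = (6.626×10⁻³⁴ J·s)(1.202e+15 Hz)
E_photon = 4.9711 eV

Then, the maximum kinetic energy:
KE_max = E_photon - φ = 4.9711 eV - 3.34 eV = 1.6311 eV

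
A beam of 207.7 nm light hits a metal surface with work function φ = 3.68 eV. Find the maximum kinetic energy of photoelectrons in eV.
2.2894 eV

Using Einstein's photoelectric equation: KE_max = hf - φ = hc/λ - φ

First, calculate the photon energy:
E_photon = hc/λ = (6.626×10⁻³⁴ J·s)(3×10⁸ m/s) / (207.7×10⁻⁹ m)
E_photon = 5.9694 eV

Then, the maximum kinetic energy:
KE_max = E_photon - φ = 5.9694 eV - 3.68 eV = 2.2894 eV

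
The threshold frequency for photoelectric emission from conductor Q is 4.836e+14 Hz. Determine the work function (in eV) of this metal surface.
2.00 eV

At the threshold frequency, photon energy equals work function:
φ = hf₀

Calculating:
φ = (6.626×10⁻³⁴ J·s)(4.836e+14 Hz)
φ = 2.00 eV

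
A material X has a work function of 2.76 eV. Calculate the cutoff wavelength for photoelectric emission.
449.22 nm

The threshold wavelength is when the photon energy equals the work function:
hc/λ₀ = φ

Solving for λ₀:
λ₀ = hc/φ = (6.626×10⁻³⁴ J·s)(3×10⁸ m/s) / (2.76 eV × 1.602×10⁻¹⁹ J/eV)
λ₀ = 449.22 nm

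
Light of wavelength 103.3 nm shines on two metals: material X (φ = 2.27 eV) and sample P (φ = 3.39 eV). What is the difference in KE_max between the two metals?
1.1200 eV

Using KE_max = hc/λ - φ for each metal:

Photon energy: E = hc/λ = 12.0023 eV

For material X (φ₁ = 2.27 eV):
KE₁ = E - φ₁ = 12.0023 - 2.27 = 9.7323 eV

For sample P (φ₂ = 3.39 eV):
KE₂ = E - φ₂ = 12.0023 - 3.39 = 8.6123 eV

Difference:
ΔKE = KE₁ - KE₂ = 9.7323 - 8.6123 = 1.1200 eV

Note: The difference equals the difference in work functions: 3.39 - 2.27 = 1.12 eV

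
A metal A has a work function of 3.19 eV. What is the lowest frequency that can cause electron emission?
7.7134e+14 Hz

The threshold frequency is when the photon energy equals the work function:
hf₀ = φ

Solving for f₀:
f₀ = φ/h = (3.19 eV × 1.602×10⁻¹⁹ J/eV) / (6.626×10⁻³⁴ J·s)
f₀ = 7.7134e+14 Hz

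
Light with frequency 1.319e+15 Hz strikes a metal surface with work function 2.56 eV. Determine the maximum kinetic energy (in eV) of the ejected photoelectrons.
2.8949 eV

Using Einstein's photoelectric equation: KE_max = hf - φ

First, calculate the photon energy:
E_photon = hf = (6.626×10⁻³⁴ J·s)(1.319e+15 Hz)
E_photon = 5.4549 eV

Then, the maximum kinetic energy:
KE_max = E_photon - φ = 5.4549 eV - 2.56 eV = 2.8949 eV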